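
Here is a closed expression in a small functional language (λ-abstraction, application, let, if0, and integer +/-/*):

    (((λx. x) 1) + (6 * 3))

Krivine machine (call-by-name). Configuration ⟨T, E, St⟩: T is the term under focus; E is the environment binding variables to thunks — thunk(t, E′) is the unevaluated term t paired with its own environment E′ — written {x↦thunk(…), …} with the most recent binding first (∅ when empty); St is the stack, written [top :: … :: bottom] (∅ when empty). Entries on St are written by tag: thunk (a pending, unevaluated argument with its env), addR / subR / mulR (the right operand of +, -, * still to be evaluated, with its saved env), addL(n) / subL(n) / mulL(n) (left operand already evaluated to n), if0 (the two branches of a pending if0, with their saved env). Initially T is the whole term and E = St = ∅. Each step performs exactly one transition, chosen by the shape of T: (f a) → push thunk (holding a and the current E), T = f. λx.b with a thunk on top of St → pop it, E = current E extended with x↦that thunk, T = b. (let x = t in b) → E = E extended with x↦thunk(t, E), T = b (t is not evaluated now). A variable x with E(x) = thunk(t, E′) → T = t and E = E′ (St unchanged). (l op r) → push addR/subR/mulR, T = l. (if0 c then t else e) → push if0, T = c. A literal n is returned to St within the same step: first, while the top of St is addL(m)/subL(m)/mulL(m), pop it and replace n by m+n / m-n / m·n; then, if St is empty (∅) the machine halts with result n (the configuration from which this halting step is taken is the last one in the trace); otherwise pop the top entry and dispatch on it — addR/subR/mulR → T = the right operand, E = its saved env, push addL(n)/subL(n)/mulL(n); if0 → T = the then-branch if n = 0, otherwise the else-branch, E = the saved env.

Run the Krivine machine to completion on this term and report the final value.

step 0: <T=(((λx. x) 1) + (6 * 3)), E=∅, St=∅>
step 1: <T=((λx. x) 1), E=∅, St=[addR]>
step 2: <T=(λx. x), E=∅, St=[thunk :: addR]>
step 3: <T=x, E={x↦thunk(1, ∅)}, St=[addR]>
step 4: <T=1, E=∅, St=[addR]>
step 5: <T=(6 * 3), E=∅, St=[addL(1)]>
step 6: <T=6, E=∅, St=[mulR :: addL(1)]>
step 7: <T=3, E=∅, St=[mulL(6) :: addL(1)]>
→ final value 19

Answer: 19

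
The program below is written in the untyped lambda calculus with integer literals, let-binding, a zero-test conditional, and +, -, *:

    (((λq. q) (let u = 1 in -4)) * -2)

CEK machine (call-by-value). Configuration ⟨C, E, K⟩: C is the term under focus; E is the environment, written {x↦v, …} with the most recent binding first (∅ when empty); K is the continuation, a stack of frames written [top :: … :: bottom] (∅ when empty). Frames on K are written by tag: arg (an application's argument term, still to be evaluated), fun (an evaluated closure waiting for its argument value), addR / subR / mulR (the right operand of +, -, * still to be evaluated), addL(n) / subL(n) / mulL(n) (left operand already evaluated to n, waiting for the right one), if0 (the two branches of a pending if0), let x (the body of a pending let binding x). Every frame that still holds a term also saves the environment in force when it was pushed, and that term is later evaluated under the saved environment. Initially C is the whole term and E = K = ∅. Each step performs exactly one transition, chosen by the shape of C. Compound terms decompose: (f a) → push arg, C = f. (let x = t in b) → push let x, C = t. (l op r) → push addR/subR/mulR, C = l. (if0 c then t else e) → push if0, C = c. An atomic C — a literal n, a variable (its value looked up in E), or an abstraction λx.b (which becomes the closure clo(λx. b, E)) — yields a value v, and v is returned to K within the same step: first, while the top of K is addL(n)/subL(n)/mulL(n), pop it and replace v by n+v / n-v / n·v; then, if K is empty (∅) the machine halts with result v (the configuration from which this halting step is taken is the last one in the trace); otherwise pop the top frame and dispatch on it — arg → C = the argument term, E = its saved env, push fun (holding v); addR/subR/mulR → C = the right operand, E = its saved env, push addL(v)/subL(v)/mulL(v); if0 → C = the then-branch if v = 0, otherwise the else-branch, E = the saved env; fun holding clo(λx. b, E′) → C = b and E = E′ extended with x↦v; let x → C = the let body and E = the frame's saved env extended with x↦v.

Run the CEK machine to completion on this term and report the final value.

step 0: <C=(((λq. q) (let u = 1 in -4)) * -2), E=∅, K=∅>
step 1: <C=((λq. q) (let u = 1 in -4)), E=∅, K=[mulR]>
step 2: <C=(λq. q), E=∅, K=[arg :: mulR]>
step 3: <C=(let u = 1 in -4), E=∅, K=[fun :: mulR]>
step 4: <C=1, E=∅, K=[let u :: fun :: mulR]>
step 5: <C=-4, E={u↦1}, K=[fun :: mulR]>
step 6: <C=q, E={q↦-4}, K=[mulR]>
step 7: <C=-2, E=∅, K=[mulL(-4)]>
→ final value 8

Answer: 8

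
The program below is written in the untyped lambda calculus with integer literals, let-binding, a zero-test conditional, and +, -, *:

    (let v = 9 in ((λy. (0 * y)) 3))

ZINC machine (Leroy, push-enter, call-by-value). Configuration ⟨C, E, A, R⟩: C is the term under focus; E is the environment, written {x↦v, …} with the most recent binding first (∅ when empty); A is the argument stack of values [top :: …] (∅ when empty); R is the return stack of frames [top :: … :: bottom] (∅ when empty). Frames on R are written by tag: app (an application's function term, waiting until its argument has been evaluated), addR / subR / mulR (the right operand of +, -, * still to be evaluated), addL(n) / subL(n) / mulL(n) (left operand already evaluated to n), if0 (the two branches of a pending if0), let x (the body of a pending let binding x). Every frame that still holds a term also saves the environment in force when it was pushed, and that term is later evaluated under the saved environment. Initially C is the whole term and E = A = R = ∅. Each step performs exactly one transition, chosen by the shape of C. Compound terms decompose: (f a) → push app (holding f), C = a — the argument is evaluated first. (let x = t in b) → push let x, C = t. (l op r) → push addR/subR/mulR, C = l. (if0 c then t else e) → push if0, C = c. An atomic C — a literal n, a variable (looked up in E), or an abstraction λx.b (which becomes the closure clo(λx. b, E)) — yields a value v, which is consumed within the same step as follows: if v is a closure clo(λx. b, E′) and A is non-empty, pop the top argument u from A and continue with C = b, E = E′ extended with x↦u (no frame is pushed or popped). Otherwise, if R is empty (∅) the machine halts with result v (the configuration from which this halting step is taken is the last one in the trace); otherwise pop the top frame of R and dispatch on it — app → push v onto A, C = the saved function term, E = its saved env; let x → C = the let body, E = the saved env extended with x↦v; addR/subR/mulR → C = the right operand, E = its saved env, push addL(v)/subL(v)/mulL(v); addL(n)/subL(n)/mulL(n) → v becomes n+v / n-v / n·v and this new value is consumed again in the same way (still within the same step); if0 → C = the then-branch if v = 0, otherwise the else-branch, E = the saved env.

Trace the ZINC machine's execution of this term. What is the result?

Answer: 0

Derivation:
step 0: <C=(let v = 9 in ((λy. (0 * y)) 3)), E=∅, A=∅, R=∅>
step 1: <C=9, E=∅, A=∅, R=[let v]>
step 2: <C=((λy. (0 * y)) 3), E={v↦9}, A=∅, R=∅>
step 3: <C=3, E={v↦9}, A=∅, R=[app]>
step 4: <C=(λy. (0 * y)), E={v↦9}, A=[3], R=∅>
step 5: <C=(0 * y), E={y↦3, v↦9}, A=∅, R=∅>
step 6: <C=0, E={y↦3, v↦9}, A=∅, R=[mulR]>
step 7: <C=y, E={y↦3, v↦9}, A=∅, R=[mulL(0)]>
→ final value 0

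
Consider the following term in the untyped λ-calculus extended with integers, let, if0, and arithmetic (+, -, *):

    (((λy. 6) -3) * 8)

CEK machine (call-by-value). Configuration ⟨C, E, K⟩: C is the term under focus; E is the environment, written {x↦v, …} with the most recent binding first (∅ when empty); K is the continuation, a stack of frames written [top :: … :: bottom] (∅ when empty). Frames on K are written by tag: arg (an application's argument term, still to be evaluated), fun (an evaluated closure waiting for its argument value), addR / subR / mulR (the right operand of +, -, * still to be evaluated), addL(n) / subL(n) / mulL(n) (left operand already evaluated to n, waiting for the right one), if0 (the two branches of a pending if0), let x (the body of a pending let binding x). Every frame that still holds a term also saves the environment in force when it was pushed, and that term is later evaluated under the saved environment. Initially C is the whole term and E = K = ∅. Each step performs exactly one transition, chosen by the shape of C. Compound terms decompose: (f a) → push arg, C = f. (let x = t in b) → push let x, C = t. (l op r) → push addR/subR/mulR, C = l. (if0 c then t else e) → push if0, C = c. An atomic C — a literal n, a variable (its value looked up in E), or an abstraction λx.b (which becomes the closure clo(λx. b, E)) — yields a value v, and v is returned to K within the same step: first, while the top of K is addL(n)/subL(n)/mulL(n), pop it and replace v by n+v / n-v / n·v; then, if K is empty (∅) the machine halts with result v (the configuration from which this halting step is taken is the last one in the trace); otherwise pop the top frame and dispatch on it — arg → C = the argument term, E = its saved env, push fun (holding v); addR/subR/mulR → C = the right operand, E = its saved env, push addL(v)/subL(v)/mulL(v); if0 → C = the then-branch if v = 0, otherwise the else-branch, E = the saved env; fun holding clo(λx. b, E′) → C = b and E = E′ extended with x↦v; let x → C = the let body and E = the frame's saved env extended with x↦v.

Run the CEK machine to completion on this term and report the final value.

t=0: ⟨C=(((λy. 6) -3) * 8); E=∅; K=∅⟩
t=1: ⟨C=((λy. 6) -3); E=∅; K=[mulR]⟩
t=2: ⟨C=(λy. 6); E=∅; K=[arg :: mulR]⟩
t=3: ⟨C=-3; E=∅; K=[fun :: mulR]⟩
t=4: ⟨C=6; E={y↦-3}; K=[mulR]⟩
t=5: ⟨C=8; E=∅; K=[mulL(6)]⟩
→ final value 48

Answer: 48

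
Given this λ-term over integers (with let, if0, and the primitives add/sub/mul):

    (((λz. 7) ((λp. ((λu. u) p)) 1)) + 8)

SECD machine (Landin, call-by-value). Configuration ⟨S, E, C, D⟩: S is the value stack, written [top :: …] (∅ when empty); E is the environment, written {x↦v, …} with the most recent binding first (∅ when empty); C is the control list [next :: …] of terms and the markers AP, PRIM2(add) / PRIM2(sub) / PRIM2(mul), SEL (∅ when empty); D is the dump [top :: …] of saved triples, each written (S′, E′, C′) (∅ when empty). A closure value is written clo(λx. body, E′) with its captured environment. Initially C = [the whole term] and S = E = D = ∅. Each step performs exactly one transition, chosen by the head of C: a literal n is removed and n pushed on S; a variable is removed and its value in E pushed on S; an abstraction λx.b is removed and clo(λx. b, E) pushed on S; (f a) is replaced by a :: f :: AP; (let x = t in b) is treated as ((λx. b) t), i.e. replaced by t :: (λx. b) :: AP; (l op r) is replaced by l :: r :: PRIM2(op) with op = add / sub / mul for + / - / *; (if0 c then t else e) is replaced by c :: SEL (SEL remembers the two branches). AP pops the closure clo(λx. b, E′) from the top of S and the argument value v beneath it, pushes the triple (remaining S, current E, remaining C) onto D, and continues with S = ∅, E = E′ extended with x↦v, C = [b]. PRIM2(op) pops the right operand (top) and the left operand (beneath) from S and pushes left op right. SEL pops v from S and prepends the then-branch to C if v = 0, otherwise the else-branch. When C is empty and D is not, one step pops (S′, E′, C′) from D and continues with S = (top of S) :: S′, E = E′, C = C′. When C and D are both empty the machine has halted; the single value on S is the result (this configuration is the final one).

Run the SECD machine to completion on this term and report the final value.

Answer: 15

Derivation:
t=0: <S=∅, E=∅, C=[(((λz. 7) ((λp. ((λu. u) p)) 1)) + 8)], D=∅>
t=1: <S=∅, E=∅, C=[((λz. 7) ((λp. ((λu. u) p)) 1)) :: 8 :: PRIM2(add)], D=∅>
t=2: <S=∅, E=∅, C=[((λp. ((λu. u) p)) 1) :: (λz. 7) :: AP :: 8 :: PRIM2(add)], D=∅>
t=3: <S=∅, E=∅, C=[1 :: (λp. ((λu. u) p)) :: AP :: (λz. 7) :: AP :: 8 :: PRIM2(add)], D=∅>
t=4: <S=[1], E=∅, C=[(λp. ((λu. u) p)) :: AP :: (λz. 7) :: AP :: 8 :: PRIM2(add)], D=∅>
t=5: <S=[clo(λp. ((λu. u) p), ∅) :: 1], E=∅, C=[AP :: (λz. 7) :: AP :: 8 :: PRIM2(add)], D=∅>
t=6: <S=∅, E={p↦1}, C=[((λu. u) p)], D=[(∅, ∅, [(λz. 7) :: AP :: 8 :: PRIM2(add)])]>
t=7: <S=∅, E={p↦1}, C=[p :: (λu. u) :: AP], D=[(∅, ∅, [(λz. 7) :: AP :: 8 :: PRIM2(add)])]>
t=8: <S=[1], E={p↦1}, C=[(λu. u) :: AP], D=[(∅, ∅, [(λz. 7) :: AP :: 8 :: PRIM2(add)])]>
t=9: <S=[clo(λu. u, {p↦1}) :: 1], E={p↦1}, C=[AP], D=[(∅, ∅, [(λz. 7) :: AP :: 8 :: PRIM2(add)])]>
t=10: <S=∅, E={u↦1, p↦1}, C=[u], D=[(∅, {p↦1}, ∅) :: (∅, ∅, [(λz. 7) :: AP :: 8 :: PRIM2(add)])]>
t=11: <S=[1], E={u↦1, p↦1}, C=∅, D=[(∅, {p↦1}, ∅) :: (∅, ∅, [(λz. 7) :: AP :: 8 :: PRIM2(add)])]>
t=12: <S=[1], E={p↦1}, C=∅, D=[(∅, ∅, [(λz. 7) :: AP :: 8 :: PRIM2(add)])]>
t=13: <S=[1], E=∅, C=[(λz. 7) :: AP :: 8 :: PRIM2(add)], D=∅>
t=14: <S=[clo(λz. 7, ∅) :: 1], E=∅, C=[AP :: 8 :: PRIM2(add)], D=∅>
t=15: <S=∅, E={z↦1}, C=[7], D=[(∅, ∅, [8 :: PRIM2(add)])]>
t=16: <S=[7], E={z↦1}, C=∅, D=[(∅, ∅, [8 :: PRIM2(add)])]>
t=17: <S=[7], E=∅, C=[8 :: PRIM2(add)], D=∅>
t=18: <S=[8 :: 7], E=∅, C=[PRIM2(add)], D=∅>
t=19: <S=[15], E=∅, C=∅, D=∅>
→ final value 15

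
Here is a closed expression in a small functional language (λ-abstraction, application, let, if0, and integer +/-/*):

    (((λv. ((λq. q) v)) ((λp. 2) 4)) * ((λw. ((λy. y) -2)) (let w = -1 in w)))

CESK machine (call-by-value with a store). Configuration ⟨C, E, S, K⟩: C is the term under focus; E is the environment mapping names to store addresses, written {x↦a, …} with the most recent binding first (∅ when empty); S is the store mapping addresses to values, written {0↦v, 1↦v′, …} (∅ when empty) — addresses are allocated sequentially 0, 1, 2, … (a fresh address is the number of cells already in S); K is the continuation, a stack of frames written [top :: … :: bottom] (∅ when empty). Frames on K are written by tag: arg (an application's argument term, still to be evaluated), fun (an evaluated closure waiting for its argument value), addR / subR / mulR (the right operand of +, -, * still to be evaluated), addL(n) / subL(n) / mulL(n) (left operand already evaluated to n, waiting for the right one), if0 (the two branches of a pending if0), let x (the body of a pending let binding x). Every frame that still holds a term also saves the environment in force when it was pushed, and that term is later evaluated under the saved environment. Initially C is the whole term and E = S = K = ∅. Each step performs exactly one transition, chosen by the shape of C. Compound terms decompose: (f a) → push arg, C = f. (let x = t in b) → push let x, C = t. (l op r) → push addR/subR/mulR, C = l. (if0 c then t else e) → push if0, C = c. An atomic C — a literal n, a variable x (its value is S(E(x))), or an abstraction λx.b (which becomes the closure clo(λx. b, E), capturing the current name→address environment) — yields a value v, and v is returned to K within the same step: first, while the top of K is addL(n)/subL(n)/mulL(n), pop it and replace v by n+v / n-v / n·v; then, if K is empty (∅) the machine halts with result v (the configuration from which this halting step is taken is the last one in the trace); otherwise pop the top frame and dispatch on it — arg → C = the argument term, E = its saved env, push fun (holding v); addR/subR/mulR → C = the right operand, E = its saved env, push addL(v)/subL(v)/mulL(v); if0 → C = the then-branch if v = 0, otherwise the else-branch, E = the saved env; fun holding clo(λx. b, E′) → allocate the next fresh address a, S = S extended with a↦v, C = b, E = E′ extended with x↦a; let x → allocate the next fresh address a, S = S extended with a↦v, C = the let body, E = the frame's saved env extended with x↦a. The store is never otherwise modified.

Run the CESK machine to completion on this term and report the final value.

[0] <C=(((λv. ((λq. q) v)) ((λp. 2) 4)) * ((λw. ((λy. y) -2)) (let w = -1 in w))), E=∅, S=∅, K=∅>
[1] <C=((λv. ((λq. q) v)) ((λp. 2) 4)), E=∅, S=∅, K=[mulR]>
[2] <C=(λv. ((λq. q) v)), E=∅, S=∅, K=[arg :: mulR]>
[3] <C=((λp. 2) 4), E=∅, S=∅, K=[fun :: mulR]>
[4] <C=(λp. 2), E=∅, S=∅, K=[arg :: fun :: mulR]>
[5] <C=4, E=∅, S=∅, K=[fun :: fun :: mulR]>
[6] <C=2, E={p↦0}, S={0↦4}, K=[fun :: mulR]>
[7] <C=((λq. q) v), E={v↦1}, S={0↦4, 1↦2}, K=[mulR]>
[8] <C=(λq. q), E={v↦1}, S={0↦4, 1↦2}, K=[arg :: mulR]>
[9] <C=v, E={v↦1}, S={0↦4, 1↦2}, K=[fun :: mulR]>
[10] <C=q, E={q↦2, v↦1}, S={0↦4, 1↦2, 2↦2}, K=[mulR]>
[11] <C=((λw. ((λy. y) -2)) (let w = -1 in w)), E=∅, S={0↦4, 1↦2, 2↦2}, K=[mulL(2)]>
[12] <C=(λw. ((λy. y) -2)), E=∅, S={0↦4, 1↦2, 2↦2}, K=[arg :: mulL(2)]>
[13] <C=(let w = -1 in w), E=∅, S={0↦4, 1↦2, 2↦2}, K=[fun :: mulL(2)]>
[14] <C=-1, E=∅, S={0↦4, 1↦2, 2↦2}, K=[let w :: fun :: mulL(2)]>
[15] <C=w, E={w↦3}, S={0↦4, 1↦2, 2↦2, 3↦-1}, K=[fun :: mulL(2)]>
[16] <C=((λy. y) -2), E={w↦4}, S={0↦4, 1↦2, 2↦2, 3↦-1, 4↦-1}, K=[mulL(2)]>
[17] <C=(λy. y), E={w↦4}, S={0↦4, 1↦2, 2↦2, 3↦-1, 4↦-1}, K=[arg :: mulL(2)]>
[18] <C=-2, E={w↦4}, S={0↦4, 1↦2, 2↦2, 3↦-1, 4↦-1}, K=[fun :: mulL(2)]>
[19] <C=y, E={y↦5, w↦4}, S={0↦4, 1↦2, 2↦2, 3↦-1, 4↦-1, 5↦-2}, K=[mulL(2)]>
→ final value -4

Answer: -4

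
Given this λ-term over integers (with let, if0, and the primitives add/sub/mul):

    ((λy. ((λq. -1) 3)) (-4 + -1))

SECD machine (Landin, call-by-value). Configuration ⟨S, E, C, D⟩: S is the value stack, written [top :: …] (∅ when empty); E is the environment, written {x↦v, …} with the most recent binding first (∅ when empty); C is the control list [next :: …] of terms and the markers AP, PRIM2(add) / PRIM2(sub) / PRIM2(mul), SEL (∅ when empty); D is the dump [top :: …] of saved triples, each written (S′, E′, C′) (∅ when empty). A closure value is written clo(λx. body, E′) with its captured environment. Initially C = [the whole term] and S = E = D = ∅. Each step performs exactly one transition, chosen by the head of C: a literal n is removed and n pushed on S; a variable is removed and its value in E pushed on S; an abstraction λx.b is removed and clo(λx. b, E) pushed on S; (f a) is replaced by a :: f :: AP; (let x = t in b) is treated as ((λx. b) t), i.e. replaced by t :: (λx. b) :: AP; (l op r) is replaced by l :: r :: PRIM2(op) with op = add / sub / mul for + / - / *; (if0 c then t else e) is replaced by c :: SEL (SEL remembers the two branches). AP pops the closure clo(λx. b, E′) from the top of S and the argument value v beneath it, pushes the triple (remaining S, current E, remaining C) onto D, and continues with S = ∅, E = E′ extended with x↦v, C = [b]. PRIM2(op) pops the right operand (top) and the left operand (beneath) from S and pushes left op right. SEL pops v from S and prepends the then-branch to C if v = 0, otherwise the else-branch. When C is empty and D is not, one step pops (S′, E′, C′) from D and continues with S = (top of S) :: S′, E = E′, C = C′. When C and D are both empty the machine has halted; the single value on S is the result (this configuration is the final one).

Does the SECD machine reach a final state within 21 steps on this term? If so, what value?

0. <S=∅, E=∅, C=[((λy. ((λq. -1) 3)) (-4 + -1))], D=∅>
1. <S=∅, E=∅, C=[(-4 + -1) :: (λy. ((λq. -1) 3)) :: AP], D=∅>
2. <S=∅, E=∅, C=[-4 :: -1 :: PRIM2(add) :: (λy. ((λq. -1) 3)) :: AP], D=∅>
3. <S=[-4], E=∅, C=[-1 :: PRIM2(add) :: (λy. ((λq. -1) 3)) :: AP], D=∅>
4. <S=[-1 :: -4], E=∅, C=[PRIM2(add) :: (λy. ((λq. -1) 3)) :: AP], D=∅>
5. <S=[-5], E=∅, C=[(λy. ((λq. -1) 3)) :: AP], D=∅>
6. <S=[clo(λy. ((λq. -1) 3), ∅) :: -5], E=∅, C=[AP], D=∅>
7. <S=∅, E={y↦-5}, C=[((λq. -1) 3)], D=[(∅, ∅, ∅)]>
8. <S=∅, E={y↦-5}, C=[3 :: (λq. -1) :: AP], D=[(∅, ∅, ∅)]>
9. <S=[3], E={y↦-5}, C=[(λq. -1) :: AP], D=[(∅, ∅, ∅)]>
10. <S=[clo(λq. -1, {y↦-5}) :: 3], E={y↦-5}, C=[AP], D=[(∅, ∅, ∅)]>
11. <S=∅, E={q↦3, y↦-5}, C=[-1], D=[(∅, {y↦-5}, ∅) :: (∅, ∅, ∅)]>
12. <S=[-1], E={q↦3, y↦-5}, C=∅, D=[(∅, {y↦-5}, ∅) :: (∅, ∅, ∅)]>
13. <S=[-1], E={y↦-5}, C=∅, D=[(∅, ∅, ∅)]>
14. <S=[-1], E=∅, C=∅, D=∅>
→ final value -1

Answer: -1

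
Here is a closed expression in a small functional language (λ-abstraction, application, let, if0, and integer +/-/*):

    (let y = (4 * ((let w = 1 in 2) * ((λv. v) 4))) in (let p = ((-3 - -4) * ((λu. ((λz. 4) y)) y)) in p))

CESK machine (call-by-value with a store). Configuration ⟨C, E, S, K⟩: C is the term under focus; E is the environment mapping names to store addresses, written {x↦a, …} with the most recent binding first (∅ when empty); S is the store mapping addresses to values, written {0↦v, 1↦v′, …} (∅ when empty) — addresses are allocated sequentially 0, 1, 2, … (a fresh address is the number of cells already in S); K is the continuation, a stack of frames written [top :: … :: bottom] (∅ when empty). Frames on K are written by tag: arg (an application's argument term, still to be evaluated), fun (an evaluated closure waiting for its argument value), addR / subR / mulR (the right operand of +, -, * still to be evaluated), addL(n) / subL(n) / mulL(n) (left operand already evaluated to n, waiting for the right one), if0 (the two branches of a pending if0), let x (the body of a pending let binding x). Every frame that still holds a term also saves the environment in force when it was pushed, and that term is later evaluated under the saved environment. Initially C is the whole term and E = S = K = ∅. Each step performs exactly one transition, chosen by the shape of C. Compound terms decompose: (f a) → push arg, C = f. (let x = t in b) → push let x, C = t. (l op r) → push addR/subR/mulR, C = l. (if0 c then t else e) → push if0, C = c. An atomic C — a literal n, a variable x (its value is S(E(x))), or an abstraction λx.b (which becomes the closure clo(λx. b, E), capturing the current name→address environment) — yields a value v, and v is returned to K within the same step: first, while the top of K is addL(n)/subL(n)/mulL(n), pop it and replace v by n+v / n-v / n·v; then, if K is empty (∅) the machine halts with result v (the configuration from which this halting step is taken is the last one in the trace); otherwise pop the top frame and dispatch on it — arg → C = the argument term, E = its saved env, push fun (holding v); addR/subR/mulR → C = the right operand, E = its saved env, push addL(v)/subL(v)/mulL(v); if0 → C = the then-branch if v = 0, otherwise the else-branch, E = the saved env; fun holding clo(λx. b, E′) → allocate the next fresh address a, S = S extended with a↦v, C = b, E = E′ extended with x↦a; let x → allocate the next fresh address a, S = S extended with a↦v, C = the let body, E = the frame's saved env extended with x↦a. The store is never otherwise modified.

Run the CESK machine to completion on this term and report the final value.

Answer: 4

Execution trace:
0. <C=(let y = (4 * ((let w = 1 in 2) * ((λv. v) 4))) in (let p = ((-3 - -4) * ((λu. ((λz. 4) y)) y)) in p)), E=∅, S=∅, K=∅>
1. <C=(4 * ((let w = 1 in 2) * ((λv. v) 4))), E=∅, S=∅, K=[let y]>
2. <C=4, E=∅, S=∅, K=[mulR :: let y]>
3. <C=((let w = 1 in 2) * ((λv. v) 4)), E=∅, S=∅, K=[mulL(4) :: let y]>
4. <C=(let w = 1 in 2), E=∅, S=∅, K=[mulR :: mulL(4) :: let y]>
5. <C=1, E=∅, S=∅, K=[let w :: mulR :: mulL(4) :: let y]>
6. <C=2, E={w↦0}, S={0↦1}, K=[mulR :: mulL(4) :: let y]>
7. <C=((λv. v) 4), E=∅, S={0↦1}, K=[mulL(2) :: mulL(4) :: let y]>
8. <C=(λv. v), E=∅, S={0↦1}, K=[arg :: mulL(2) :: mulL(4) :: let y]>
9. <C=4, E=∅, S={0↦1}, K=[fun :: mulL(2) :: mulL(4) :: let y]>
10. <C=v, E={v↦1}, S={0↦1, 1↦4}, K=[mulL(2) :: mulL(4) :: let y]>
11. <C=(let p = ((-3 - -4) * ((λu. ((λz. 4) y)) y)) in p), E={y↦2}, S={0↦1, 1↦4, 2↦32}, K=∅>
12. <C=((-3 - -4) * ((λu. ((λz. 4) y)) y)), E={y↦2}, S={0↦1, 1↦4, 2↦32}, K=[let p]>
13. <C=(-3 - -4), E={y↦2}, S={0↦1, 1↦4, 2↦32}, K=[mulR :: let p]>
14. <C=-3, E={y↦2}, S={0↦1, 1↦4, 2↦32}, K=[subR :: mulR :: let p]>
15. <C=-4, E={y↦2}, S={0↦1, 1↦4, 2↦32}, K=[subL(-3) :: mulR :: let p]>
16. <C=((λu. ((λz. 4) y)) y), E={y↦2}, S={0↦1, 1↦4, 2↦32}, K=[mulL(1) :: let p]>
17. <C=(λu. ((λz. 4) y)), E={y↦2}, S={0↦1, 1↦4, 2↦32}, K=[arg :: mulL(1) :: let p]>
18. <C=y, E={y↦2}, S={0↦1, 1↦4, 2↦32}, K=[fun :: mulL(1) :: let p]>
19. <C=((λz. 4) y), E={u↦3, y↦2}, S={0↦1, 1↦4, 2↦32, 3↦32}, K=[mulL(1) :: let p]>
20. <C=(λz. 4), E={u↦3, y↦2}, S={0↦1, 1↦4, 2↦32, 3↦32}, K=[arg :: mulL(1) :: let p]>
21. <C=y, E={u↦3, y↦2}, S={0↦1, 1↦4, 2↦32, 3↦32}, K=[fun :: mulL(1) :: let p]>
22. <C=4, E={z↦4, u↦3, y↦2}, S={0↦1, 1↦4, 2↦32, 3↦32, 4↦32}, K=[mulL(1) :: let p]>
23. <C=p, E={p↦5, y↦2}, S={0↦1, 1↦4, 2↦32, 3↦32, 4↦32, 5↦4}, K=∅>
→ final value 4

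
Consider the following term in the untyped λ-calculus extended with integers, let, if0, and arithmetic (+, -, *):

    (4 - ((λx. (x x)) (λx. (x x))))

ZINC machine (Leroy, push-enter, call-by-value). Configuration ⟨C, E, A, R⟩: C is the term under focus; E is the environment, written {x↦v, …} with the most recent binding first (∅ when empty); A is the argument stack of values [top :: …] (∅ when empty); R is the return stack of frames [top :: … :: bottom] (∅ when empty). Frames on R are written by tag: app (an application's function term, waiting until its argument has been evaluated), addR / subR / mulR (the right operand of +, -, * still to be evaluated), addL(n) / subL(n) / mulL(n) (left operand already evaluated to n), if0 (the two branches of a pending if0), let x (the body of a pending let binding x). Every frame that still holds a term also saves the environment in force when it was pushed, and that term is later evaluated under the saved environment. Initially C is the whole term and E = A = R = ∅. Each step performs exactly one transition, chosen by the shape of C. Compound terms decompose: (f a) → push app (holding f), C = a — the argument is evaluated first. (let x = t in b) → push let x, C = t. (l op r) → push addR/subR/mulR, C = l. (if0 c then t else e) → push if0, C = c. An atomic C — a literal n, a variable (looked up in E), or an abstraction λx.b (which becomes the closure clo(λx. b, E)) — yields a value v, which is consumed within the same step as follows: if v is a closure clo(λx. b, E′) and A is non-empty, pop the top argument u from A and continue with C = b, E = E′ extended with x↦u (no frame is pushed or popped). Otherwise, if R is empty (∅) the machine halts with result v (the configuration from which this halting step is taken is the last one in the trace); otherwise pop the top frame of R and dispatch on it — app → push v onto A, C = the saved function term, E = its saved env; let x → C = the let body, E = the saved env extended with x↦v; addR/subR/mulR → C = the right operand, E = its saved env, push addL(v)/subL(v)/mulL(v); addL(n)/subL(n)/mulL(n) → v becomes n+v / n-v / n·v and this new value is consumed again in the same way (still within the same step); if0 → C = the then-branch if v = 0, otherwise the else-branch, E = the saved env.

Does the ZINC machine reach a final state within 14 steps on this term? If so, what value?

step 0: <C=(4 - ((λx. (x x)) (λx. (x x)))), E=∅, A=∅, R=∅>
step 1: <C=4, E=∅, A=∅, R=[subR]>
step 2: <C=((λx. (x x)) (λx. (x x))), E=∅, A=∅, R=[subL(4)]>
step 3: <C=(λx. (x x)), E=∅, A=∅, R=[app :: subL(4)]>
step 4: <C=(λx. (x x)), E=∅, A=[clo(λx. (x x), ∅)], R=[subL(4)]>
step 5: <C=(x x), E={x↦clo(λx. (x x), ∅)}, A=∅, R=[subL(4)]>
step 6: <C=x, E={x↦clo(λx. (x x), ∅)}, A=∅, R=[app :: subL(4)]>
step 7: <C=x, E={x↦clo(λx. (x x), ∅)}, A=[clo(λx. (x x), ∅)], R=[subL(4)]>
… configuration repeats with period 3 (steps 5–7 recur indefinitely) …

Answer: DIVERGES (no final state within 14 steps)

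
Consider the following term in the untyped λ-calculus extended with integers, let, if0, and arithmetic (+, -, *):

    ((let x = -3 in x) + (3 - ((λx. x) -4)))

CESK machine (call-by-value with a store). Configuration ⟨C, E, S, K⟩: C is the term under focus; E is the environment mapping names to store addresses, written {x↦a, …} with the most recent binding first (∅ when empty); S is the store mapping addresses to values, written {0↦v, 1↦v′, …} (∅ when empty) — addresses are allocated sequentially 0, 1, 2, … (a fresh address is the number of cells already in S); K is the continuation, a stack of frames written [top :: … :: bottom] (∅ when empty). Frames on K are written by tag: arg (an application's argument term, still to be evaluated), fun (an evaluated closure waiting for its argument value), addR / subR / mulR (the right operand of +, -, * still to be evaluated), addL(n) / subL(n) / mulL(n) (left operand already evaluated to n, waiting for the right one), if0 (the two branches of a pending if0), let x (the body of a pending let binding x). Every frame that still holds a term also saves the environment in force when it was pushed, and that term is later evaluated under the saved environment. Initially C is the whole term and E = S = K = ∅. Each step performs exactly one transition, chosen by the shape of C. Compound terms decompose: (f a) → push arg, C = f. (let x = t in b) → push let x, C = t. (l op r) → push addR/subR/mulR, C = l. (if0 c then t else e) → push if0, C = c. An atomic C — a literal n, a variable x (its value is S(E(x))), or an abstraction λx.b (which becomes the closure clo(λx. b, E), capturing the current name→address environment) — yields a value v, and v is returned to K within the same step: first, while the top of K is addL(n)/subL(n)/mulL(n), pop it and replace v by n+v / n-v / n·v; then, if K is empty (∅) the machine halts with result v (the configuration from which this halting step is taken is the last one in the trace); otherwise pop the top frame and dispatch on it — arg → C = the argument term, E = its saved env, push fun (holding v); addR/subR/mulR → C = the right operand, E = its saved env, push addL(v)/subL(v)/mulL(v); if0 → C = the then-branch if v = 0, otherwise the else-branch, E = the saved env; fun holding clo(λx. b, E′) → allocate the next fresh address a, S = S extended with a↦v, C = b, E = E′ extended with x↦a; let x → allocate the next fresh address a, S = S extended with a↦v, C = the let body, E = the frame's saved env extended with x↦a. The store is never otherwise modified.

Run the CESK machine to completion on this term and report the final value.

Answer: 4

Machine steps:
[0] [C=((let x = -3 in x) + (3 - ((λx. x) -4))) | E=∅ | S=∅ | K=∅]
[1] [C=(let x = -3 in x) | E=∅ | S=∅ | K=[addR]]
[2] [C=-3 | E=∅ | S=∅ | K=[let x :: addR]]
[3] [C=x | E={x↦0} | S={0↦-3} | K=[addR]]
[4] [C=(3 - ((λx. x) -4)) | E=∅ | S={0↦-3} | K=[addL(-3)]]
[5] [C=3 | E=∅ | S={0↦-3} | K=[subR :: addL(-3)]]
[6] [C=((λx. x) -4) | E=∅ | S={0↦-3} | K=[subL(3) :: addL(-3)]]
[7] [C=(λx. x) | E=∅ | S={0↦-3} | K=[arg :: subL(3) :: addL(-3)]]
[8] [C=-4 | E=∅ | S={0↦-3} | K=[fun :: subL(3) :: addL(-3)]]
[9] [C=x | E={x↦1} | S={0↦-3, 1↦-4} | K=[subL(3) :: addL(-3)]]
→ final value 4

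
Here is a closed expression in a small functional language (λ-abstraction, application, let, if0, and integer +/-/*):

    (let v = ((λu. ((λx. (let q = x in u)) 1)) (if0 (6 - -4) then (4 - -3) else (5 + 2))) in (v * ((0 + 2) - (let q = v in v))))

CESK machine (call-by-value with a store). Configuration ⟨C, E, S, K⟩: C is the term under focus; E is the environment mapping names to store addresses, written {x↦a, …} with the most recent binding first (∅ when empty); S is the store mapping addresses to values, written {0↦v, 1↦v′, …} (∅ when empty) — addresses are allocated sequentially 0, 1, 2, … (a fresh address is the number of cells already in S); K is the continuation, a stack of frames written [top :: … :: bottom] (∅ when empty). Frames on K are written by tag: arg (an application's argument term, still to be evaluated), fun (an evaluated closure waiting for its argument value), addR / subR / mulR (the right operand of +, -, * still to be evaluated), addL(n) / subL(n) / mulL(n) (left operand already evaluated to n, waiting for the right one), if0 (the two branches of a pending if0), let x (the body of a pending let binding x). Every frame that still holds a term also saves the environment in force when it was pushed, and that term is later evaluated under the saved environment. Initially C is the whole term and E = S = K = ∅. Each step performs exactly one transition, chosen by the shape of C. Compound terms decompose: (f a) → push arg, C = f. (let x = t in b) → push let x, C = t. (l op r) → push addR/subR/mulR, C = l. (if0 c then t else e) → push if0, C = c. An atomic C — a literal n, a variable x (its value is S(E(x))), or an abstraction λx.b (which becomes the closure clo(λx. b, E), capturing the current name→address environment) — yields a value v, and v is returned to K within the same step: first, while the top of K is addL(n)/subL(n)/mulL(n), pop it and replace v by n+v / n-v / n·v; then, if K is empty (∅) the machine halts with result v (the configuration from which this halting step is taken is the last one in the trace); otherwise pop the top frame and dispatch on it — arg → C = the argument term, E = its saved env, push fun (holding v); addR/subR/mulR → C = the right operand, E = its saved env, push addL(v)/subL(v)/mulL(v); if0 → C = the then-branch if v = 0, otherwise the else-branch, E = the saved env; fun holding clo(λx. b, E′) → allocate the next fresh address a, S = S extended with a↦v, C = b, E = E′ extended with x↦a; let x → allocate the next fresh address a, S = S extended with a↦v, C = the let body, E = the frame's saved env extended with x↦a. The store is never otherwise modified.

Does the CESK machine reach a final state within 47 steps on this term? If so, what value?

step 0: ⟨C=(let v = ((λu. ((λx. (let q = x in u)) 1)) (if0 (6 - -4) then (4 - -3) else (5 + 2))) in (v * ((0 + 2) - (let q = v in v)))); E=∅; S=∅; K=∅⟩
step 1: ⟨C=((λu. ((λx. (let q = x in u)) 1)) (if0 (6 - -4) then (4 - -3) else (5 + 2))); E=∅; S=∅; K=[let v]⟩
step 2: ⟨C=(λu. ((λx. (let q = x in u)) 1)); E=∅; S=∅; K=[arg :: let v]⟩
step 3: ⟨C=(if0 (6 - -4) then (4 - -3) else (5 + 2)); E=∅; S=∅; K=[fun :: let v]⟩
step 4: ⟨C=(6 - -4); E=∅; S=∅; K=[if0 :: fun :: let v]⟩
step 5: ⟨C=6; E=∅; S=∅; K=[subR :: if0 :: fun :: let v]⟩
step 6: ⟨C=-4; E=∅; S=∅; K=[subL(6) :: if0 :: fun :: let v]⟩
step 7: ⟨C=(5 + 2); E=∅; S=∅; K=[fun :: let v]⟩
step 8: ⟨C=5; E=∅; S=∅; K=[addR :: fun :: let v]⟩
step 9: ⟨C=2; E=∅; S=∅; K=[addL(5) :: fun :: let v]⟩
step 10: ⟨C=((λx. (let q = x in u)) 1); E={u↦0}; S={0↦7}; K=[let v]⟩
step 11: ⟨C=(λx. (let q = x in u)); E={u↦0}; S={0↦7}; K=[arg :: let v]⟩
step 12: ⟨C=1; E={u↦0}; S={0↦7}; K=[fun :: let v]⟩
step 13: ⟨C=(let q = x in u); E={x↦1, u↦0}; S={0↦7, 1↦1}; K=[let v]⟩
step 14: ⟨C=x; E={x↦1, u↦0}; S={0↦7, 1↦1}; K=[let q :: let v]⟩
step 15: ⟨C=u; E={q↦2, x↦1, u↦0}; S={0↦7, 1↦1, 2↦1}; K=[let v]⟩
step 16: ⟨C=(v * ((0 + 2) - (let q = v in v))); E={v↦3}; S={0↦7, 1↦1, 2↦1, 3↦7}; K=∅⟩
step 17: ⟨C=v; E={v↦3}; S={0↦7, 1↦1, 2↦1, 3↦7}; K=[mulR]⟩
step 18: ⟨C=((0 + 2) - (let q = v in v)); E={v↦3}; S={0↦7, 1↦1, 2↦1, 3↦7}; K=[mulL(7)]⟩
step 19: ⟨C=(0 + 2); E={v↦3}; S={0↦7, 1↦1, 2↦1, 3↦7}; K=[subR :: mulL(7)]⟩
step 20: ⟨C=0; E={v↦3}; S={0↦7, 1↦1, 2↦1, 3↦7}; K=[addR :: subR :: mulL(7)]⟩
step 21: ⟨C=2; E={v↦3}; S={0↦7, 1↦1, 2↦1, 3↦7}; K=[addL(0) :: subR :: mulL(7)]⟩
step 22: ⟨C=(let q = v in v); E={v↦3}; S={0↦7, 1↦1, 2↦1, 3↦7}; K=[subL(2) :: mulL(7)]⟩
step 23: ⟨C=v; E={v↦3}; S={0↦7, 1↦1, 2↦1, 3↦7}; K=[let q :: subL(2) :: mulL(7)]⟩
step 24: ⟨C=v; E={q↦4, v↦3}; S={0↦7, 1↦1, 2↦1, 3↦7, 4↦7}; K=[subL(2) :: mulL(7)]⟩
→ final value -35

Answer: -35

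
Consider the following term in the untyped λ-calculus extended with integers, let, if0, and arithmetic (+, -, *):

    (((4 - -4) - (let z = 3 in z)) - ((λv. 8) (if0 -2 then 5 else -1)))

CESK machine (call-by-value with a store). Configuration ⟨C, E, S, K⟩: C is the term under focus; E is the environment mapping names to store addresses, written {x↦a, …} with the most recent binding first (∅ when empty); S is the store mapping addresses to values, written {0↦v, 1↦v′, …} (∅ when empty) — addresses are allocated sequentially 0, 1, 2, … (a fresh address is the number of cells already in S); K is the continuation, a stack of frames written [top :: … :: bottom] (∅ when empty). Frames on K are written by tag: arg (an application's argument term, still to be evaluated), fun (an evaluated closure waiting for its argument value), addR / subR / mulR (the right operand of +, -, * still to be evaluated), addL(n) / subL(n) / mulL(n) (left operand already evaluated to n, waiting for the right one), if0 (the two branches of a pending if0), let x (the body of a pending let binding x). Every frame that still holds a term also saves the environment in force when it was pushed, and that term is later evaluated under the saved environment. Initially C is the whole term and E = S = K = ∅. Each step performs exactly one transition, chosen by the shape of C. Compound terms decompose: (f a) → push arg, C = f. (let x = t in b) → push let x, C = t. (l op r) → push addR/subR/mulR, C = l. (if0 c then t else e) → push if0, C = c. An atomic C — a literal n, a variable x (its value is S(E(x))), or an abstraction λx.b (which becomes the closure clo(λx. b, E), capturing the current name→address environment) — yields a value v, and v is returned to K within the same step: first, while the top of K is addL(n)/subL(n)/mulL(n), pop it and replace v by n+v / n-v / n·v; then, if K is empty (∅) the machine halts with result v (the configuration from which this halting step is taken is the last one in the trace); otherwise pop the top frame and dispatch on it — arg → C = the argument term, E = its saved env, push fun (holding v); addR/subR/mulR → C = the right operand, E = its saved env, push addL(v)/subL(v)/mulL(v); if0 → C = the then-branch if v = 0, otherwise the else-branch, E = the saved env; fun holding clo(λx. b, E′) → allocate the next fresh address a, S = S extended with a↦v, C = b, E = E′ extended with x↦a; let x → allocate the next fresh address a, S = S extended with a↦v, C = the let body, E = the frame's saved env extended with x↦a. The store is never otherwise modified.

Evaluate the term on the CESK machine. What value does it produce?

Answer: -3

Execution trace:
step 0: <C=(((4 - -4) - (let z = 3 in z)) - ((λv. 8) (if0 -2 then 5 else -1))), E=∅, S=∅, K=∅>
step 1: <C=((4 - -4) - (let z = 3 in z)), E=∅, S=∅, K=[subR]>
step 2: <C=(4 - -4), E=∅, S=∅, K=[subR :: subR]>
step 3: <C=4, E=∅, S=∅, K=[subR :: subR :: subR]>
step 4: <C=-4, E=∅, S=∅, K=[subL(4) :: subR :: subR]>
step 5: <C=(let z = 3 in z), E=∅, S=∅, K=[subL(8) :: subR]>
step 6: <C=3, E=∅, S=∅, K=[let z :: subL(8) :: subR]>
step 7: <C=z, E={z↦0}, S={0↦3}, K=[subL(8) :: subR]>
step 8: <C=((λv. 8) (if0 -2 then 5 else -1)), E=∅, S={0↦3}, K=[subL(5)]>
step 9: <C=(λv. 8), E=∅, S={0↦3}, K=[arg :: subL(5)]>
step 10: <C=(if0 -2 then 5 else -1), E=∅, S={0↦3}, K=[fun :: subL(5)]>
step 11: <C=-2, E=∅, S={0↦3}, K=[if0 :: fun :: subL(5)]>
step 12: <C=-1, E=∅, S={0↦3}, K=[fun :: subL(5)]>
step 13: <C=8, E={v↦1}, S={0↦3, 1↦-1}, K=[subL(5)]>
→ final value -3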